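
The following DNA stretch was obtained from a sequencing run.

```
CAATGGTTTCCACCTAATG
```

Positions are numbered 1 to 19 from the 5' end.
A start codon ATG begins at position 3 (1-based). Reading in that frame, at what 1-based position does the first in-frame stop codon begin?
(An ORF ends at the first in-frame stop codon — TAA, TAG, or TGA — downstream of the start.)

15

Codons from position 3: ATG (3–5), GTT (6–8), TCC (9–11), ACC (12–14), TAA (15–17).
TAA is a stop codon; it begins at position 15.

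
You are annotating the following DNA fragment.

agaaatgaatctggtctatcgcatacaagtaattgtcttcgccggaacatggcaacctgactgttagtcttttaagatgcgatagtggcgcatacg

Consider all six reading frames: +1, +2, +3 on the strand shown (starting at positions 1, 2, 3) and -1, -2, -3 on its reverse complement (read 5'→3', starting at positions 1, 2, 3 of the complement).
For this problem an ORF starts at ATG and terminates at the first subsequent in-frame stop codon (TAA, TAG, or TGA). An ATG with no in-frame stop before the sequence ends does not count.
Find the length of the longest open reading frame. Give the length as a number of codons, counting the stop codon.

Reverse complement (5'→3'): CGTATGCGCCACTATCGCATCTTAAAAGACTAACAGTCAGGTTGCCATGTTCCGGCGAAGACAATTACTTGTATGCGATAGACCAGATTCATTTCT
Frame +1: AGA AAT GAA TCT GGT CTA TCG CAT ACA AGT AAT TGT CTT CGC CGG AAC ATG GCA ACC TGA CTG TTA GTC TTT TAA GAT GCG ATA GTG GCG CAT ACG — ATG at 49, stop TGA at 58 → 12 nt.
Frame +2: GAA ATG AAT CTG GTC TAT CGC ATA CAA GTA ATT GTC TTC GCC GGA ACA TGG CAA CCT GAC TGT TAG TCT TTT AAG ATG CGA TAG TGG CGC ATA — ATG at 5, stop TAG at 65 → 63 nt; ATG at 77, stop TAG at 83 → 9 nt.
Frame +3: AAA TGA ATC TGG TCT ATC GCA TAC AAG TAA TTG TCT TCG CCG GAA CAT GGC AAC CTG ACT GTT AGT CTT TTA AGA TGC GAT AGT GGC GCA TAC — no ATG→stop ORF.
Frame -1: CGT ATG CGC CAC TAT CGC ATC TTA AAA GAC TAA CAG TCA GGT TGC CAT GTT CCG GCG AAG ACA ATT ACT TGT ATG CGA TAG ACC AGA TTC ATT TCT — ATG at 4, stop TAA at 31 → 30 nt; ATG at 73, stop TAG at 79 → 9 nt.
Frame -2: GTA TGC GCC ACT ATC GCA TCT TAA AAG ACT AAC AGT CAG GTT GCC ATG TTC CGG CGA AGA CAA TTA CTT GTA TGC GAT AGA CCA GAT TCA TTT — no ATG→stop ORF.
Frame -3: TAT GCG CCA CTA TCG CAT CTT AAA AGA CTA ACA GTC AGG TTG CCA TGT TCC GGC GAA GAC AAT TAC TTG TAT GCG ATA GAC CAG ATT CAT TTC — no ATG→stop ORF.
Longest: frame +2, positions 5–67, 63 nt = 21 codons = 20 aa. → 21 codons.

21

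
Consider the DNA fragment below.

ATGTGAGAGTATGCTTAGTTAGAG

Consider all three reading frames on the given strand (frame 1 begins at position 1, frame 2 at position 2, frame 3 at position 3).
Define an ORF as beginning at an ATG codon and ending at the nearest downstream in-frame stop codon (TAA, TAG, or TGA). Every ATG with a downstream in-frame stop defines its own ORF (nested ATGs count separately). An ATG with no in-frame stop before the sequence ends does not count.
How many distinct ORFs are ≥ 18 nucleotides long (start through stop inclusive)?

0

Frame 1: ATG TGA GAG TAT GCT TAG TTA GAG — ATG at 1, stop TGA at 4 → 6 nt.
Frame 2: TGT GAG AGT ATG CTT AGT TAG — ATG at 11, stop TAG at 20 → 12 nt.
Frame 3: GTG AGA GTA TGC TTA GTT AGA — no ATG→stop ORF.
No ORF reaches 18 nucleotides. Count = 0.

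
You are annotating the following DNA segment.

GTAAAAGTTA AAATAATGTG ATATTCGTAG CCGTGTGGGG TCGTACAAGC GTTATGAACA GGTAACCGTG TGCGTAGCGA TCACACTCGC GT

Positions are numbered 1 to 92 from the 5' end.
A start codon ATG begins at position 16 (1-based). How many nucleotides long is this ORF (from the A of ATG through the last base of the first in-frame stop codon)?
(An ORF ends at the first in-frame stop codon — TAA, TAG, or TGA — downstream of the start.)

6

Codons from position 16: ATG (16–18), TGA (19–21).
TGA is the first in-frame stop; ORF spans 16–21, 6 nucleotides.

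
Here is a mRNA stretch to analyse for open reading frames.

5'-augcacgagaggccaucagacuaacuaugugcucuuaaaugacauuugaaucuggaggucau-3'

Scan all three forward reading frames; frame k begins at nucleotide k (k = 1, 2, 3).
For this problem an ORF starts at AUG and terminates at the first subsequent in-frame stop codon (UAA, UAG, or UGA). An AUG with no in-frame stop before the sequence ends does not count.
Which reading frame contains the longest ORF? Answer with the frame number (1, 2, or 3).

1

Frame 1: AUG CAC GAG AGG CCA UCA GAC UAA CUA UGU GCU CUU AAA UGA CAU UUG AAU CUG GAG GUC — AUG at 1, stop UAA at 22 → 24 nt.
Frame 2: UGC ACG AGA GGC CAU CAG ACU AAC UAU GUG CUC UUA AAU GAC AUU UGA AUC UGG AGG UCA — no AUG→stop ORF.
Frame 3: GCA CGA GAG GCC AUC AGA CUA ACU AUG UGC UCU UAA AUG ACA UUU GAA UCU GGA GGU CAU — AUG at 27, stop UAA at 36 → 12 nt.
Longest ORF is 24 nt in frame 1 (positions 1–24).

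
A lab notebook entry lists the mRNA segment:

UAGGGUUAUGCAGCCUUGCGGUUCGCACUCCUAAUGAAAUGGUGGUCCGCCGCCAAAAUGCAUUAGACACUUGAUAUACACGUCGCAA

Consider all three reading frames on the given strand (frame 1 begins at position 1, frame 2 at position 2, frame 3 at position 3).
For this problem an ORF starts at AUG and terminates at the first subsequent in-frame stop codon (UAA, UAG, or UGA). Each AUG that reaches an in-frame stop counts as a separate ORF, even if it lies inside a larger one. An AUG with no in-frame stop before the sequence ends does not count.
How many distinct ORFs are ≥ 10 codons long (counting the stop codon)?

Frame 1: UAG GGU UAU GCA GCC UUG CGG UUC GCA CUC CUA AUG AAA UGG UGG UCC GCC GCC AAA AUG CAU UAG ACA CUU GAU AUA CAC GUC GCA — AUG at 34, stop UAG at 64 → 33 nt; AUG at 58, stop UAG at 64 → 9 nt.
Frame 2: AGG GUU AUG CAG CCU UGC GGU UCG CAC UCC UAA UGA AAU GGU GGU CCG CCG CCA AAA UGC AUU AGA CAC UUG AUA UAC ACG UCG CAA — AUG at 8, stop UAA at 32 → 27 nt.
Frame 3: GGG UUA UGC AGC CUU GCG GUU CGC ACU CCU AAU GAA AUG GUG GUC CGC CGC CAA AAU GCA UUA GAC ACU UGA UAU ACA CGU CGC — AUG at 39, stop UGA at 72 → 36 nt.
ORFs ≥ 10 codons: frame 1 34–66 (11 codons), frame 3 39–74 (12 codons). Count = 2.

2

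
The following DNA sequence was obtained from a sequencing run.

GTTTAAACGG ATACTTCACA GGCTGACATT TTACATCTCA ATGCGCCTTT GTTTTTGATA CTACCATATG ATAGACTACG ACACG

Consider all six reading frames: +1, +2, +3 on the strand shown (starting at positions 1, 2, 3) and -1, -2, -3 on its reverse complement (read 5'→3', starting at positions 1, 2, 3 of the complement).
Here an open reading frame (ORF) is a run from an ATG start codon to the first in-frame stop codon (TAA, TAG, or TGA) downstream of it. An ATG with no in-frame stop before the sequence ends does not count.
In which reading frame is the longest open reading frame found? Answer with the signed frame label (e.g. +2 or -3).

Reverse complement (5'→3'): CGTGTCGTAGTCTATCATATGGTAGTATCAAAAACAAAGGCGCATTGAGATGTAAAATGTCAGCCTGTGAAGTATCCGTTTAAAC
Frame +1: GTT TAA ACG GAT ACT TCA CAG GCT GAC ATT TTA CAT CTC AAT GCG CCT TTG TTT TTG ATA CTA CCA TAT GAT AGA CTA CGA CAC — no ATG→stop ORF.
Frame +2: TTT AAA CGG ATA CTT CAC AGG CTG ACA TTT TAC ATC TCA ATG CGC CTT TGT TTT TGA TAC TAC CAT ATG ATA GAC TAC GAC ACG — ATG at 41, stop TGA at 56 → 18 nt.
Frame +3: TTA AAC GGA TAC TTC ACA GGC TGA CAT TTT ACA TCT CAA TGC GCC TTT GTT TTT GAT ACT ACC ATA TGA TAG ACT ACG ACA — no ATG→stop ORF.
Frame -1: CGT GTC GTA GTC TAT CAT ATG GTA GTA TCA AAA ACA AAG GCG CAT TGA GAT GTA AAA TGT CAG CCT GTG AAG TAT CCG TTT AAA — ATG at 19, stop TGA at 46 → 30 nt.
Frame -2: GTG TCG TAG TCT ATC ATA TGG TAG TAT CAA AAA CAA AGG CGC ATT GAG ATG TAA AAT GTC AGC CTG TGA AGT ATC CGT TTA AAC — ATG at 50, stop TAA at 53 → 6 nt.
Frame -3: TGT CGT AGT CTA TCA TAT GGT AGT ATC AAA AAC AAA GGC GCA TTG AGA TGT AAA ATG TCA GCC TGT GAA GTA TCC GTT TAA — ATG at 57, stop TAA at 81 → 27 nt.
Longest ORF is 30 nt in frame -1 (positions 19–48).

-1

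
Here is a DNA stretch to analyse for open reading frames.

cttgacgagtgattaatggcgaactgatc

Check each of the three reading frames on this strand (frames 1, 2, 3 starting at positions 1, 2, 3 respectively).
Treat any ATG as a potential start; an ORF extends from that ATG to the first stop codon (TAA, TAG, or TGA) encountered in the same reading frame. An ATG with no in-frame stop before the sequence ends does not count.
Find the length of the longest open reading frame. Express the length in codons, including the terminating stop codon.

Frame 1: CTT GAC GAG TGA TTA ATG GCG AAC TGA — ATG at 16, stop TGA at 25 → 12 nt.
Frame 2: TTG ACG AGT GAT TAA TGG CGA ACT GAT — no ATG→stop ORF.
Frame 3: TGA CGA GTG ATT AAT GGC GAA CTG ATC — no ATG→stop ORF.
Longest: frame 1, positions 16–27, 12 nt = 4 codons = 3 aa. → 4 codons.

4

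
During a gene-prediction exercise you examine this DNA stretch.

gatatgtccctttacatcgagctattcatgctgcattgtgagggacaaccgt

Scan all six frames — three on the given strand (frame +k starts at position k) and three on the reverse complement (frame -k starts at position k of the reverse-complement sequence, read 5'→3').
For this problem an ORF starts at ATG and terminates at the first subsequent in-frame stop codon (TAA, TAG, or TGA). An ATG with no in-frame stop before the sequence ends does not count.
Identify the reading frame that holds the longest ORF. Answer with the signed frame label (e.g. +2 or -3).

Reverse complement (5'→3'): ACGGTTGTCCCTCACAATGCAGCATGAATAGCTCGATGTAAAGGGACATATC
Frame +1: GAT ATG TCC CTT TAC ATC GAG CTA TTC ATG CTG CAT TGT GAG GGA CAA CCG — no ATG→stop ORF.
Frame +2: ATA TGT CCC TTT ACA TCG AGC TAT TCA TGC TGC ATT GTG AGG GAC AAC CGT — no ATG→stop ORF.
Frame +3: TAT GTC CCT TTA CAT CGA GCT ATT CAT GCT GCA TTG TGA GGG ACA ACC — no ATG→stop ORF.
Frame -1: ACG GTT GTC CCT CAC AAT GCA GCA TGA ATA GCT CGA TGT AAA GGG ACA TAT — no ATG→stop ORF.
Frame -2: CGG TTG TCC CTC ACA ATG CAG CAT GAA TAG CTC GAT GTA AAG GGA CAT ATC — ATG at 17, stop TAG at 29 → 15 nt.
Frame -3: GGT TGT CCC TCA CAA TGC AGC ATG AAT AGC TCG ATG TAA AGG GAC ATA — ATG at 24, stop TAA at 39 → 18 nt; ATG at 36, stop TAA at 39 → 6 nt.
Longest ORF is 18 nt in frame -3 (positions 24–41).

-3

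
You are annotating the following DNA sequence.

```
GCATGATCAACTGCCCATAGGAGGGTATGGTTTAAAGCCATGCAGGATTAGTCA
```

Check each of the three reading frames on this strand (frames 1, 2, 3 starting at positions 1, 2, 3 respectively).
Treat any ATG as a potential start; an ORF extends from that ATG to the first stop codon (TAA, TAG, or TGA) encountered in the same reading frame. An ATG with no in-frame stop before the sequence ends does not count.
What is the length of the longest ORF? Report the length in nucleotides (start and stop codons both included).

18

Frame 1: GCA TGA TCA ACT GCC CAT AGG AGG GTA TGG TTT AAA GCC ATG CAG GAT TAG TCA — ATG at 40, stop TAG at 49 → 12 nt.
Frame 2: CAT GAT CAA CTG CCC ATA GGA GGG TAT GGT TTA AAG CCA TGC AGG ATT AGT — no ATG→stop ORF.
Frame 3: ATG ATC AAC TGC CCA TAG GAG GGT ATG GTT TAA AGC CAT GCA GGA TTA GTC — ATG at 3, stop TAG at 18 → 18 nt; ATG at 27, stop TAA at 33 → 9 nt.
Longest: frame 3, positions 3–20, 18 nt = 6 codons = 5 aa. → 18 nucleotides.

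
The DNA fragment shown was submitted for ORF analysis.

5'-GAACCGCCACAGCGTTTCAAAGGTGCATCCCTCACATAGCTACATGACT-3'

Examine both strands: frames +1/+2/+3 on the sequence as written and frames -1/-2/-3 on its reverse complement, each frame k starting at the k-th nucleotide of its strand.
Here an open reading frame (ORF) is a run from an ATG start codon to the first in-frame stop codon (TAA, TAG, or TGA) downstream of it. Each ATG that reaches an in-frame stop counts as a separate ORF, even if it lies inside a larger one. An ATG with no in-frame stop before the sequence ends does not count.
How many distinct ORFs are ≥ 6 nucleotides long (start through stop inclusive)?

Reverse complement (5'→3'): AGTCATGTAGCTATGTGAGGGATGCACCTTTGAAACGCTGTGGCGGTTC
Frame +1: GAA CCG CCA CAG CGT TTC AAA GGT GCA TCC CTC ACA TAG CTA CAT GAC — no ATG→stop ORF.
Frame +2: AAC CGC CAC AGC GTT TCA AAG GTG CAT CCC TCA CAT AGC TAC ATG ACT — no ATG→stop ORF.
Frame +3: ACC GCC ACA GCG TTT CAA AGG TGC ATC CCT CAC ATA GCT ACA TGA — no ATG→stop ORF.
Frame -1: AGT CAT GTA GCT ATG TGA GGG ATG CAC CTT TGA AAC GCT GTG GCG GTT — ATG at 13, stop TGA at 16 → 6 nt; ATG at 22, stop TGA at 31 → 12 nt.
Frame -2: GTC ATG TAG CTA TGT GAG GGA TGC ACC TTT GAA ACG CTG TGG CGG TTC — ATG at 5, stop TAG at 8 → 6 nt.
Frame -3: TCA TGT AGC TAT GTG AGG GAT GCA CCT TTG AAA CGC TGT GGC GGT — no ATG→stop ORF.
ORFs ≥ 6 nucleotides: frame -1 13–18 (6 nucleotides), frame -1 22–33 (12 nucleotides), frame -2 5–10 (6 nucleotides). Count = 3.

3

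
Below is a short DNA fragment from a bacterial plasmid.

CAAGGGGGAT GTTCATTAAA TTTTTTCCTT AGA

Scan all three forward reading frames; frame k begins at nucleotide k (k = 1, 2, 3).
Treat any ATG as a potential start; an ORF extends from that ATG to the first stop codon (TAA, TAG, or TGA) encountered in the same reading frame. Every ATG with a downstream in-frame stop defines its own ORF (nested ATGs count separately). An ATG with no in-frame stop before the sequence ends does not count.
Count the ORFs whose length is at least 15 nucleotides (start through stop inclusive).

Frame 1: CAA GGG GGA TGT TCA TTA AAT TTT TTC CTT AGA — no ATG→stop ORF.
Frame 2: AAG GGG GAT GTT CAT TAA ATT TTT TCC TTA — no ATG→stop ORF.
Frame 3: AGG GGG ATG TTC ATT AAA TTT TTT CCT TAG — ATG at 9, stop TAG at 30 → 24 nt.
ORFs ≥ 15 nucleotides: frame 3 9–32 (24 nucleotides). Count = 1.

1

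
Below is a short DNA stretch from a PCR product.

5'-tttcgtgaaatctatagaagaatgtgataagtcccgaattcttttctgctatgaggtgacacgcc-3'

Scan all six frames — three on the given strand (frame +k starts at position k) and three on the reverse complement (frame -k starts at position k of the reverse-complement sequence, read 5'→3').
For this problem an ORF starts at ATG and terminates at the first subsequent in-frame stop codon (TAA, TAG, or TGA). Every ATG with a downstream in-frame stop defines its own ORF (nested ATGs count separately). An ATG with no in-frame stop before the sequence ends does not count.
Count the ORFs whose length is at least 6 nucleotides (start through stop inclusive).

Reverse complement (5'→3'): GGCGTGTCACCTCATAGCAGAAAAGAATTCGGGACTTATCACATTCTTCTATAGATTTCACGAAA
Frame +1: TTT CGT GAA ATC TAT AGA AGA ATG TGA TAA GTC CCG AAT TCT TTT CTG CTA TGA GGT GAC ACG — ATG at 22, stop TGA at 25 → 6 nt.
Frame +2: TTC GTG AAA TCT ATA GAA GAA TGT GAT AAG TCC CGA ATT CTT TTC TGC TAT GAG GTG ACA CGC — no ATG→stop ORF.
Frame +3: TCG TGA AAT CTA TAG AAG AAT GTG ATA AGT CCC GAA TTC TTT TCT GCT ATG AGG TGA CAC GCC — ATG at 51, stop TGA at 57 → 9 nt.
Frame -1: GGC GTG TCA CCT CAT AGC AGA AAA GAA TTC GGG ACT TAT CAC ATT CTT CTA TAG ATT TCA CGA — no ATG→stop ORF.
Frame -2: GCG TGT CAC CTC ATA GCA GAA AAG AAT TCG GGA CTT ATC ACA TTC TTC TAT AGA TTT CAC GAA — no ATG→stop ORF.
Frame -3: CGT GTC ACC TCA TAG CAG AAA AGA ATT CGG GAC TTA TCA CAT TCT TCT ATA GAT TTC ACG AAA — no ATG→stop ORF.
ORFs ≥ 6 nucleotides: frame +1 22–27 (6 nucleotides), frame +3 51–59 (9 nucleotides). Count = 2.

2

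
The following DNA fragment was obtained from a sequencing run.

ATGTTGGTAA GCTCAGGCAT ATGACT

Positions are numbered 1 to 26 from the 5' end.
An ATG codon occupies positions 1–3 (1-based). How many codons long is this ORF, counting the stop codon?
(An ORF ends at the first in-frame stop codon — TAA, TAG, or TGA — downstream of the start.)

Codons from position 1: ATG (1–3), TTG (4–6), GTA (7–9), AGC (10–12), TCA (13–15), GGC (16–18), ATA (19–21), TGA (22–24).
TGA is the first in-frame stop; that's 8 codons including the stop.

8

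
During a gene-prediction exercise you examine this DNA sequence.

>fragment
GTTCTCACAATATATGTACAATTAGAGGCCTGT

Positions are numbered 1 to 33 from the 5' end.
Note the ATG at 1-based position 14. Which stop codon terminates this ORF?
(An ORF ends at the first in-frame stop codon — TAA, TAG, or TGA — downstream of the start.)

Codons from position 14: ATG (14–16), TAC (17–19), AAT (20–22), TAG (23–25).
The first in-frame stop codon is TAG.

TAG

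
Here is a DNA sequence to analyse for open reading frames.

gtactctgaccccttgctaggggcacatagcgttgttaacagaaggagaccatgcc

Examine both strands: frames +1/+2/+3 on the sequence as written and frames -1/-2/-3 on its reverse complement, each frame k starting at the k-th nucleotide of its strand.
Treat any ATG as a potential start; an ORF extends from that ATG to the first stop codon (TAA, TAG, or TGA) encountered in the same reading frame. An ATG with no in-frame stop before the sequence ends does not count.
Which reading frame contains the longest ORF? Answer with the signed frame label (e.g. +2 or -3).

Reverse complement (5'→3'): GGCATGGTCTCCTTCTGTTAACAACGCTATGTGCCCCTAGCAAGGGGTCAGAGTAC
Frame +1: GTA CTC TGA CCC CTT GCT AGG GGC ACA TAG CGT TGT TAA CAG AAG GAG ACC ATG — no ATG→stop ORF.
Frame +2: TAC TCT GAC CCC TTG CTA GGG GCA CAT AGC GTT GTT AAC AGA AGG AGA CCA TGC — no ATG→stop ORF.
Frame +3: ACT CTG ACC CCT TGC TAG GGG CAC ATA GCG TTG TTA ACA GAA GGA GAC CAT GCC — no ATG→stop ORF.
Frame -1: GGC ATG GTC TCC TTC TGT TAA CAA CGC TAT GTG CCC CTA GCA AGG GGT CAG AGT — ATG at 4, stop TAA at 19 → 18 nt.
Frame -2: GCA TGG TCT CCT TCT GTT AAC AAC GCT ATG TGC CCC TAG CAA GGG GTC AGA GTA — ATG at 29, stop TAG at 38 → 12 nt.
Frame -3: CAT GGT CTC CTT CTG TTA ACA ACG CTA TGT GCC CCT AGC AAG GGG TCA GAG TAC — no ATG→stop ORF.
Longest ORF is 18 nt in frame -1 (positions 4–21).

-1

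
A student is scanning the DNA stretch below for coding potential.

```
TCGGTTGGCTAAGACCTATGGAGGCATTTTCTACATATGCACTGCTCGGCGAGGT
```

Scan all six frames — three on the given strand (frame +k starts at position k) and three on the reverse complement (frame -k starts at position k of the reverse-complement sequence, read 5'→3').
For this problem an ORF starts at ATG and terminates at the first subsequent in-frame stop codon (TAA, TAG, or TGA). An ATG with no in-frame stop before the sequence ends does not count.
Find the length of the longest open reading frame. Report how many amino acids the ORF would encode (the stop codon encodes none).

Reverse complement (5'→3'): ACCTCGCCGAGCAGTGCATATGTAGAAAATGCCTCCATAGGTCTTAGCCAACCGA
Frame +1: TCG GTT GGC TAA GAC CTA TGG AGG CAT TTT CTA CAT ATG CAC TGC TCG GCG AGG — no ATG→stop ORF.
Frame +2: CGG TTG GCT AAG ACC TAT GGA GGC ATT TTC TAC ATA TGC ACT GCT CGG CGA GGT — no ATG→stop ORF.
Frame +3: GGT TGG CTA AGA CCT ATG GAG GCA TTT TCT ACA TAT GCA CTG CTC GGC GAG — no ATG→stop ORF.
Frame -1: ACC TCG CCG AGC AGT GCA TAT GTA GAA AAT GCC TCC ATA GGT CTT AGC CAA CCG — no ATG→stop ORF.
Frame -2: CCT CGC CGA GCA GTG CAT ATG TAG AAA ATG CCT CCA TAG GTC TTA GCC AAC CGA — ATG at 20, stop TAG at 23 → 6 nt; ATG at 29, stop TAG at 38 → 12 nt.
Frame -3: CTC GCC GAG CAG TGC ATA TGT AGA AAA TGC CTC CAT AGG TCT TAG CCA ACC — no ATG→stop ORF.
Longest: frame -2, positions 29–40, 12 nt = 4 codons = 3 aa. → 3 amino acids.

3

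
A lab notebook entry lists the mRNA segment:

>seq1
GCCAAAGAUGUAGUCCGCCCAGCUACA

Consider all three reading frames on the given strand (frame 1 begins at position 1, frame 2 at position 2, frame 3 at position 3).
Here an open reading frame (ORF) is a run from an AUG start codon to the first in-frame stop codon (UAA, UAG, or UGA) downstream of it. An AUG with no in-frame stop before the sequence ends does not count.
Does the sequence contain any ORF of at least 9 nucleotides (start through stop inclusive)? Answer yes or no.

no

Frame 1: GCC AAA GAU GUA GUC CGC CCA GCU ACA — no AUG→stop ORF.
Frame 2: CCA AAG AUG UAG UCC GCC CAG CUA — AUG at 8, stop UAG at 11 → 6 nt.
Frame 3: CAA AGA UGU AGU CCG CCC AGC UAC — no AUG→stop ORF.
Largest ORF found is 6 nucleotides < 9, so no.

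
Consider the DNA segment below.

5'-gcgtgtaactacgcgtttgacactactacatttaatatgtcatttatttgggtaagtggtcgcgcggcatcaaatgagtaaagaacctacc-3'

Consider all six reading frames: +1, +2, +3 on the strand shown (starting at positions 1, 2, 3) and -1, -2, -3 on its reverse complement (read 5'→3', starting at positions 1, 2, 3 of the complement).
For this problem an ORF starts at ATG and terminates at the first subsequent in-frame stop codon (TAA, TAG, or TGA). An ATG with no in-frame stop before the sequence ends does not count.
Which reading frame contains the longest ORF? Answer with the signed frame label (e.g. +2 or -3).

+1

Reverse complement (5'→3'): GGTAGGTTCTTTACTCATTTGATGCCGCGCGACCACTTACCCAAATAAATGACATATTAAATGTAGTAGTGTCAAACGCGTAGTTACACGC
Frame +1: GCG TGT AAC TAC GCG TTT GAC ACT ACT ACA TTT AAT ATG TCA TTT ATT TGG GTA AGT GGT CGC GCG GCA TCA AAT GAG TAA AGA ACC TAC — ATG at 37, stop TAA at 79 → 45 nt.
Frame +2: CGT GTA ACT ACG CGT TTG ACA CTA CTA CAT TTA ATA TGT CAT TTA TTT GGG TAA GTG GTC GCG CGG CAT CAA ATG AGT AAA GAA CCT ACC — no ATG→stop ORF.
Frame +3: GTG TAA CTA CGC GTT TGA CAC TAC TAC ATT TAA TAT GTC ATT TAT TTG GGT AAG TGG TCG CGC GGC ATC AAA TGA GTA AAG AAC CTA — no ATG→stop ORF.
Frame -1: GGT AGG TTC TTT ACT CAT TTG ATG CCG CGC GAC CAC TTA CCC AAA TAA ATG ACA TAT TAA ATG TAG TAG TGT CAA ACG CGT AGT TAC ACG — ATG at 22, stop TAA at 46 → 27 nt; ATG at 49, stop TAA at 58 → 12 nt; ATG at 61, stop TAG at 64 → 6 nt.
Frame -2: GTA GGT TCT TTA CTC ATT TGA TGC CGC GCG ACC ACT TAC CCA AAT AAA TGA CAT ATT AAA TGT AGT AGT GTC AAA CGC GTA GTT ACA CGC — no ATG→stop ORF.
Frame -3: TAG GTT CTT TAC TCA TTT GAT GCC GCG CGA CCA CTT ACC CAA ATA AAT GAC ATA TTA AAT GTA GTA GTG TCA AAC GCG TAG TTA CAC — no ATG→stop ORF.
Longest ORF is 45 nt in frame +1 (positions 37–81).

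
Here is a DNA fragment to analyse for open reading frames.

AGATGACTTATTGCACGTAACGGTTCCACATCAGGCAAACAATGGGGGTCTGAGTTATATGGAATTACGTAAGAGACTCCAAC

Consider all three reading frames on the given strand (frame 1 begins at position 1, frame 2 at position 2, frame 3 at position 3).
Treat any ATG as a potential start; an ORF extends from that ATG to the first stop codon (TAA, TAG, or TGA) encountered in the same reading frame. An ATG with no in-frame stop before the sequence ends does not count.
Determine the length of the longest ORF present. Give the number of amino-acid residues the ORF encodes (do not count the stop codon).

5

Frame 1: AGA TGA CTT ATT GCA CGT AAC GGT TCC ACA TCA GGC AAA CAA TGG GGG TCT GAG TTA TAT GGA ATT ACG TAA GAG ACT CCA — no ATG→stop ORF.
Frame 2: GAT GAC TTA TTG CAC GTA ACG GTT CCA CAT CAG GCA AAC AAT GGG GGT CTG AGT TAT ATG GAA TTA CGT AAG AGA CTC CAA — no ATG→stop ORF.
Frame 3: ATG ACT TAT TGC ACG TAA CGG TTC CAC ATC AGG CAA ACA ATG GGG GTC TGA GTT ATA TGG AAT TAC GTA AGA GAC TCC AAC — ATG at 3, stop TAA at 18 → 18 nt; ATG at 42, stop TGA at 51 → 12 nt.
Longest: frame 3, positions 3–20, 18 nt = 6 codons = 5 aa. → 5 amino acids.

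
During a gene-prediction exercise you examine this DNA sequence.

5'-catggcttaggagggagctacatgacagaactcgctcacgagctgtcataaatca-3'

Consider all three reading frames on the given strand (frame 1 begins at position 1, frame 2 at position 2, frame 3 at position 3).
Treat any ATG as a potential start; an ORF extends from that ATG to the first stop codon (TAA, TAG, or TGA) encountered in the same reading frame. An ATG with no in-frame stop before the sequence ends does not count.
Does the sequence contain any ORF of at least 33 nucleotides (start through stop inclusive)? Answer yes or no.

no

Frame 1: CAT GGC TTA GGA GGG AGC TAC ATG ACA GAA CTC GCT CAC GAG CTG TCA TAA ATC — ATG at 22, stop TAA at 49 → 30 nt.
Frame 2: ATG GCT TAG GAG GGA GCT ACA TGA CAG AAC TCG CTC ACG AGC TGT CAT AAA TCA — ATG at 2, stop TAG at 8 → 9 nt.
Frame 3: TGG CTT AGG AGG GAG CTA CAT GAC AGA ACT CGC TCA CGA GCT GTC ATA AAT — no ATG→stop ORF.
Largest ORF found is 30 nucleotides < 33, so no.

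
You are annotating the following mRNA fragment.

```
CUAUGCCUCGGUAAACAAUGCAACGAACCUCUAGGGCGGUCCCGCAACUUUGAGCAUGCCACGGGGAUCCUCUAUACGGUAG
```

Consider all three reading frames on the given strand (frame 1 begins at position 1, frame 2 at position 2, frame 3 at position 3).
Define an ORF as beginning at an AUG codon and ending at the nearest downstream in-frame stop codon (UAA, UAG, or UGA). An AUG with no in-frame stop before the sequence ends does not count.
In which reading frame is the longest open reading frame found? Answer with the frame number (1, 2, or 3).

3

Frame 1: CUA UGC CUC GGU AAA CAA UGC AAC GAA CCU CUA GGG CGG UCC CGC AAC UUU GAG CAU GCC ACG GGG AUC CUC UAU ACG GUA — no AUG→stop ORF.
Frame 2: UAU GCC UCG GUA AAC AAU GCA ACG AAC CUC UAG GGC GGU CCC GCA ACU UUG AGC AUG CCA CGG GGA UCC UCU AUA CGG UAG — AUG at 56, stop UAG at 80 → 27 nt.
Frame 3: AUG CCU CGG UAA ACA AUG CAA CGA ACC UCU AGG GCG GUC CCG CAA CUU UGA GCA UGC CAC GGG GAU CCU CUA UAC GGU — AUG at 3, stop UAA at 12 → 12 nt; AUG at 18, stop UGA at 51 → 36 nt.
Longest ORF is 36 nt in frame 3 (positions 18–53).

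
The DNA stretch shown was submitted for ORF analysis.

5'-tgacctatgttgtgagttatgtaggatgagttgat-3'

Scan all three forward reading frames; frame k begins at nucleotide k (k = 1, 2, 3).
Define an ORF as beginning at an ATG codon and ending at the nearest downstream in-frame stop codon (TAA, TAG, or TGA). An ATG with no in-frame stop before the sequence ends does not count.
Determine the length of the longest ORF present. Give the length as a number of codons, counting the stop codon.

3

Frame 1: TGA CCT ATG TTG TGA GTT ATG TAG GAT GAG TTG — ATG at 7, stop TGA at 13 → 9 nt; ATG at 19, stop TAG at 22 → 6 nt.
Frame 2: GAC CTA TGT TGT GAG TTA TGT AGG ATG AGT TGA — ATG at 26, stop TGA at 32 → 9 nt.
Frame 3: ACC TAT GTT GTG AGT TAT GTA GGA TGA GTT GAT — no ATG→stop ORF.
Longest: frame 1, positions 7–15, 9 nt = 3 codons = 2 aa. → 3 codons.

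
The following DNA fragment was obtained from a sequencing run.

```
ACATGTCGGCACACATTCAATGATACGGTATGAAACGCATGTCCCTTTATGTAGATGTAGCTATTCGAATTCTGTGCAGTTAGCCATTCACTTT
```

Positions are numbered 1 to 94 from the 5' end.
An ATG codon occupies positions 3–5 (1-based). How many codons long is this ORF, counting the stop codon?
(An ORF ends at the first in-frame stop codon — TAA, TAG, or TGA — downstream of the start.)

Codons from position 3: ATG (3–5), TCG (6–8), GCA (9–11), CAC (12–14), ATT (15–17), CAA (18–20), TGA (21–23).
TGA is the first in-frame stop; that's 7 codons including the stop.

7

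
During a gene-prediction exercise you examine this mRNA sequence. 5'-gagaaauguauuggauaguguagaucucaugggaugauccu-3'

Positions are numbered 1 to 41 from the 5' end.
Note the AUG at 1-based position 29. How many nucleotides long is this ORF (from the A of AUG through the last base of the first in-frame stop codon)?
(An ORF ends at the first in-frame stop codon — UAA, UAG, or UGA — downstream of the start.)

9

Codons from position 29: AUG (29–31), GGA (32–34), UGA (35–37).
UGA is the first in-frame stop; ORF spans 29–37, 9 nucleotides.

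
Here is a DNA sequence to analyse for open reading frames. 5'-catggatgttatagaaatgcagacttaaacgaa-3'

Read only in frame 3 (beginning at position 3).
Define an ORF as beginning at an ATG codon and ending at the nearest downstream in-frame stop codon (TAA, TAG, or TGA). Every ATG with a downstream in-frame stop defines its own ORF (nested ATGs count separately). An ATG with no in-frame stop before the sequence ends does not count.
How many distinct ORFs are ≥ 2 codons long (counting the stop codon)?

1

Frame 3: TGG ATG TTA TAG AAA TGC AGA CTT AAA CGA — ATG at 6, stop TAG at 12 → 9 nt.
ORFs ≥ 2 codons: frame 3 6–14 (3 codons). Count = 1.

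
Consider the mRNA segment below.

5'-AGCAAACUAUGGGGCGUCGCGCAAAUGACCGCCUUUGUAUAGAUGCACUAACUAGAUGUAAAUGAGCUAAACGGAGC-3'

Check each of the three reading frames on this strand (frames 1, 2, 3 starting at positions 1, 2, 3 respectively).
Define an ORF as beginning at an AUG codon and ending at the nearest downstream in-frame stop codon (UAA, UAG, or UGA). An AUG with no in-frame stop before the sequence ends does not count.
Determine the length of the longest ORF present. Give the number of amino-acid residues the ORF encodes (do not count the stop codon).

18

Frame 1: AGC AAA CUA UGG GGC GUC GCG CAA AUG ACC GCC UUU GUA UAG AUG CAC UAA CUA GAU GUA AAU GAG CUA AAC GGA — AUG at 25, stop UAG at 40 → 18 nt; AUG at 43, stop UAA at 49 → 9 nt.
Frame 2: GCA AAC UAU GGG GCG UCG CGC AAA UGA CCG CCU UUG UAU AGA UGC ACU AAC UAG AUG UAA AUG AGC UAA ACG GAG — AUG at 56, stop UAA at 59 → 6 nt; AUG at 62, stop UAA at 68 → 9 nt.
Frame 3: CAA ACU AUG GGG CGU CGC GCA AAU GAC CGC CUU UGU AUA GAU GCA CUA ACU AGA UGU AAA UGA GCU AAA CGG AGC — AUG at 9, stop UGA at 63 → 57 nt.
Longest: frame 3, positions 9–65, 57 nt = 19 codons = 18 aa. → 18 amino acids.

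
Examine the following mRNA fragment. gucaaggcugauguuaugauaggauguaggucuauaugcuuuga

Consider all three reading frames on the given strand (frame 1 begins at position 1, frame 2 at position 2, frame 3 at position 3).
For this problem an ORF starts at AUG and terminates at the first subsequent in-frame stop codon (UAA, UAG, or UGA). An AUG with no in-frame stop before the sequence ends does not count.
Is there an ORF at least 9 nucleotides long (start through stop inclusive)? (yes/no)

yes

Frame 1: GUC AAG GCU GAU GUU AUG AUA GGA UGU AGG UCU AUA UGC UUU — no AUG→stop ORF.
Frame 2: UCA AGG CUG AUG UUA UGA UAG GAU GUA GGU CUA UAU GCU UUG — AUG at 11, stop UGA at 17 → 9 nt.
Frame 3: CAA GGC UGA UGU UAU GAU AGG AUG UAG GUC UAU AUG CUU UGA — AUG at 24, stop UAG at 27 → 6 nt; AUG at 36, stop UGA at 42 → 9 nt.
Frame 2 has an ORF of 9 nucleotides (positions 11–19) ≥ 9, so yes.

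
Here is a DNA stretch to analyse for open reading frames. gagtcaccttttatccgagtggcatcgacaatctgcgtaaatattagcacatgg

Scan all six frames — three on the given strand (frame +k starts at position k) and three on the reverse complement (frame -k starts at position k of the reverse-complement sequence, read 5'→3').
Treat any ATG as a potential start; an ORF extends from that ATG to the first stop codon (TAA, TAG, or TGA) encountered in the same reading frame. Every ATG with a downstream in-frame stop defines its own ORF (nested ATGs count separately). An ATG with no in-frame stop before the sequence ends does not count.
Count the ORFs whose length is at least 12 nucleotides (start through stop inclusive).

1

Reverse complement (5'→3'): CCATGTGCTAATATTTACGCAGATTGTCGATGCCACTCGGATAAAAGGTGACTC
Frame +1: GAG TCA CCT TTT ATC CGA GTG GCA TCG ACA ATC TGC GTA AAT ATT AGC ACA TGG — no ATG→stop ORF.
Frame +2: AGT CAC CTT TTA TCC GAG TGG CAT CGA CAA TCT GCG TAA ATA TTA GCA CAT — no ATG→stop ORF.
Frame +3: GTC ACC TTT TAT CCG AGT GGC ATC GAC AAT CTG CGT AAA TAT TAG CAC ATG — no ATG→stop ORF.
Frame -1: CCA TGT GCT AAT ATT TAC GCA GAT TGT CGA TGC CAC TCG GAT AAA AGG TGA CTC — no ATG→stop ORF.
Frame -2: CAT GTG CTA ATA TTT ACG CAG ATT GTC GAT GCC ACT CGG ATA AAA GGT GAC — no ATG→stop ORF.
Frame -3: ATG TGC TAA TAT TTA CGC AGA TTG TCG ATG CCA CTC GGA TAA AAG GTG ACT — ATG at 3, stop TAA at 9 → 9 nt; ATG at 30, stop TAA at 42 → 15 nt.
ORFs ≥ 12 nucleotides: frame -3 30–44 (15 nucleotides). Count = 1.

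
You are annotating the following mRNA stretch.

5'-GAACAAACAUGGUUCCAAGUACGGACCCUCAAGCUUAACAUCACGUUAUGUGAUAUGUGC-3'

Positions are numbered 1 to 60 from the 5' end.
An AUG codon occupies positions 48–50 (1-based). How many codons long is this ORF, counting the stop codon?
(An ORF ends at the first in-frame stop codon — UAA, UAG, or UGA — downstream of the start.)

Codons from position 48: AUG (48–50), UGA (51–53).
UGA is the first in-frame stop; that's 2 codons including the stop.

2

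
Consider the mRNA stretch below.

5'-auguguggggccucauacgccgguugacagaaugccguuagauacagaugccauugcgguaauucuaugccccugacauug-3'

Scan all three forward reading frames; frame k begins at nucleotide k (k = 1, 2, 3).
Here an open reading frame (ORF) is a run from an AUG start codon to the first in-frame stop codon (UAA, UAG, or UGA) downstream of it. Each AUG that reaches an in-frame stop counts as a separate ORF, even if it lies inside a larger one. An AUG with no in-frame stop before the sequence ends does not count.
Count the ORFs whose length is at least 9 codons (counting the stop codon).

Frame 1: AUG UGU GGG GCC UCA UAC GCC GGU UGA CAG AAU GCC GUU AGA UAC AGA UGC CAU UGC GGU AAU UCU AUG CCC CUG ACA UUG — AUG at 1, stop UGA at 25 → 27 nt.
Frame 2: UGU GUG GGG CCU CAU ACG CCG GUU GAC AGA AUG CCG UUA GAU ACA GAU GCC AUU GCG GUA AUU CUA UGC CCC UGA CAU — AUG at 32, stop UGA at 74 → 45 nt.
Frame 3: GUG UGG GGC CUC AUA CGC CGG UUG ACA GAA UGC CGU UAG AUA CAG AUG CCA UUG CGG UAA UUC UAU GCC CCU GAC AUU — AUG at 48, stop UAA at 60 → 15 nt.
ORFs ≥ 9 codons: frame 1 1–27 (9 codons), frame 2 32–76 (15 codons). Count = 2.

2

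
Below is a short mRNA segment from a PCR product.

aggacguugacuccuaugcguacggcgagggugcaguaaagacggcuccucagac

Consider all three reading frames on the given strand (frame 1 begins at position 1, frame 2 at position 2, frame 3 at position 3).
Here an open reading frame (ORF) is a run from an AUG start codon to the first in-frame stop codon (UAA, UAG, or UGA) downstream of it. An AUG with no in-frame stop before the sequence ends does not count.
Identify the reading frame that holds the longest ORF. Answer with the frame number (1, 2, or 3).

1

Frame 1: AGG ACG UUG ACU CCU AUG CGU ACG GCG AGG GUG CAG UAA AGA CGG CUC CUC AGA — AUG at 16, stop UAA at 37 → 24 nt.
Frame 2: GGA CGU UGA CUC CUA UGC GUA CGG CGA GGG UGC AGU AAA GAC GGC UCC UCA GAC — no AUG→stop ORF.
Frame 3: GAC GUU GAC UCC UAU GCG UAC GGC GAG GGU GCA GUA AAG ACG GCU CCU CAG — no AUG→stop ORF.
Longest ORF is 24 nt in frame 1 (positions 16–39).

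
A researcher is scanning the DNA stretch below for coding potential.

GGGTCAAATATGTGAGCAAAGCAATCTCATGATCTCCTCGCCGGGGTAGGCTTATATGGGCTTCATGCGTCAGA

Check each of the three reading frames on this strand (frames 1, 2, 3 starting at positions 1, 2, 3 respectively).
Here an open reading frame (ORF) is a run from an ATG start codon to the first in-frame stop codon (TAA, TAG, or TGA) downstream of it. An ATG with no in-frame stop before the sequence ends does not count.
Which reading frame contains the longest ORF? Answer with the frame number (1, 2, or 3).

2

Frame 1: GGG TCA AAT ATG TGA GCA AAG CAA TCT CAT GAT CTC CTC GCC GGG GTA GGC TTA TAT GGG CTT CAT GCG TCA — ATG at 10, stop TGA at 13 → 6 nt.
Frame 2: GGT CAA ATA TGT GAG CAA AGC AAT CTC ATG ATC TCC TCG CCG GGG TAG GCT TAT ATG GGC TTC ATG CGT CAG — ATG at 29, stop TAG at 47 → 21 nt.
Frame 3: GTC AAA TAT GTG AGC AAA GCA ATC TCA TGA TCT CCT CGC CGG GGT AGG CTT ATA TGG GCT TCA TGC GTC AGA — no ATG→stop ORF.
Longest ORF is 21 nt in frame 2 (positions 29–49).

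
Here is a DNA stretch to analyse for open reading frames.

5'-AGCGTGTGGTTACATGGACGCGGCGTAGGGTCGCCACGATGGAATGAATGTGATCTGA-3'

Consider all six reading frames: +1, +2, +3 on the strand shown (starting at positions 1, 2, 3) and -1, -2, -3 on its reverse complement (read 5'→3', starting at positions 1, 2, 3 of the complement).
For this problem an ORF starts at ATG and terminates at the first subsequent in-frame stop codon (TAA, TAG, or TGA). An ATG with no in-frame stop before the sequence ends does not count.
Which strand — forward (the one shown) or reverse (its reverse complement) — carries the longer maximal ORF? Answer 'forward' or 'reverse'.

Reverse complement (5'→3'): TCAGATCACATTCATTCCATCGTGGCGACCCTACGCCGCGTCCATGTAACCACACGCT
Frame +1: AGC GTG TGG TTA CAT GGA CGC GGC GTA GGG TCG CCA CGA TGG AAT GAA TGT GAT CTG — no ATG→stop ORF.
Frame +2: GCG TGT GGT TAC ATG GAC GCG GCG TAG GGT CGC CAC GAT GGA ATG AAT GTG ATC TGA — ATG at 14, stop TAG at 26 → 15 nt; ATG at 44, stop TGA at 56 → 15 nt.
Frame +3: CGT GTG GTT ACA TGG ACG CGG CGT AGG GTC GCC ACG ATG GAA TGA ATG TGA TCT — ATG at 39, stop TGA at 45 → 9 nt; ATG at 48, stop TGA at 51 → 6 nt.
Frame -1: TCA GAT CAC ATT CAT TCC ATC GTG GCG ACC CTA CGC CGC GTC CAT GTA ACC ACA CGC — no ATG→stop ORF.
Frame -2: CAG ATC ACA TTC ATT CCA TCG TGG CGA CCC TAC GCC GCG TCC ATG TAA CCA CAC GCT — ATG at 44, stop TAA at 47 → 6 nt.
Frame -3: AGA TCA CAT TCA TTC CAT CGT GGC GAC CCT ACG CCG CGT CCA TGT AAC CAC ACG — no ATG→stop ORF.
Forward-strand max 15 nt; reverse-strand max 6 nt. The forward strand has the longer ORF.

forward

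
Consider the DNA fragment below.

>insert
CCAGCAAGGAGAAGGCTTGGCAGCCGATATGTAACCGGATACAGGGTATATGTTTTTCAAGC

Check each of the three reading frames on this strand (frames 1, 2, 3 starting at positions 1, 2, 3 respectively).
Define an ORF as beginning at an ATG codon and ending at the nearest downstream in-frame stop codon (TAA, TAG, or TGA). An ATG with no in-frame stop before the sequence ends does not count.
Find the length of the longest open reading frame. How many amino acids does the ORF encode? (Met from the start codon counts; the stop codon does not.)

Frame 1: CCA GCA AGG AGA AGG CTT GGC AGC CGA TAT GTA ACC GGA TAC AGG GTA TAT GTT TTT CAA — no ATG→stop ORF.
Frame 2: CAG CAA GGA GAA GGC TTG GCA GCC GAT ATG TAA CCG GAT ACA GGG TAT ATG TTT TTC AAG — ATG at 29, stop TAA at 32 → 6 nt.
Frame 3: AGC AAG GAG AAG GCT TGG CAG CCG ATA TGT AAC CGG ATA CAG GGT ATA TGT TTT TCA AGC — no ATG→stop ORF.
Longest: frame 2, positions 29–34, 6 nt = 2 codons = 1 aa. → 1 amino acids.

1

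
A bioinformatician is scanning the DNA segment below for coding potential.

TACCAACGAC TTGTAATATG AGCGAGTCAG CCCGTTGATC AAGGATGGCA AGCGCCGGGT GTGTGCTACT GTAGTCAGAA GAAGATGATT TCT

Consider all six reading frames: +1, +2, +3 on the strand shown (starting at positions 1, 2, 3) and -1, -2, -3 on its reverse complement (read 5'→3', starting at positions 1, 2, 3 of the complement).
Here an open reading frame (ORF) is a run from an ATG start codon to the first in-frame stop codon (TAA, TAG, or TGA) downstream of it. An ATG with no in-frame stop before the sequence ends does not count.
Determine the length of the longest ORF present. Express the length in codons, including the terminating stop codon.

Reverse complement (5'→3'): AGAAATCATCTTCTTCTGACTACAGTAGCACACACCCGGCGCTTGCCATCCTTGATCAACGGGCTGACTCGCTCATATTACAAGTCGTTGGTA
Frame +1: TAC CAA CGA CTT GTA ATA TGA GCG AGT CAG CCC GTT GAT CAA GGA TGG CAA GCG CCG GGT GTG TGC TAC TGT AGT CAG AAG AAG ATG ATT TCT — no ATG→stop ORF.
Frame +2: ACC AAC GAC TTG TAA TAT GAG CGA GTC AGC CCG TTG ATC AAG GAT GGC AAG CGC CGG GTG TGT GCT ACT GTA GTC AGA AGA AGA TGA TTT — no ATG→stop ORF.
Frame +3: CCA ACG ACT TGT AAT ATG AGC GAG TCA GCC CGT TGA TCA AGG ATG GCA AGC GCC GGG TGT GTG CTA CTG TAG TCA GAA GAA GAT GAT TTC — ATG at 18, stop TGA at 36 → 21 nt; ATG at 45, stop TAG at 72 → 30 nt.
Frame -1: AGA AAT CAT CTT CTT CTG ACT ACA GTA GCA CAC ACC CGG CGC TTG CCA TCC TTG ATC AAC GGG CTG ACT CGC TCA TAT TAC AAG TCG TTG GTA — no ATG→stop ORF.
Frame -2: GAA ATC ATC TTC TTC TGA CTA CAG TAG CAC ACA CCC GGC GCT TGC CAT CCT TGA TCA ACG GGC TGA CTC GCT CAT ATT ACA AGT CGT TGG — no ATG→stop ORF.
Frame -3: AAA TCA TCT TCT TCT GAC TAC AGT AGC ACA CAC CCG GCG CTT GCC ATC CTT GAT CAA CGG GCT GAC TCG CTC ATA TTA CAA GTC GTT GGT — no ATG→stop ORF.
Longest: frame +3, positions 45–74, 30 nt = 10 codons = 9 aa. → 10 codons.

10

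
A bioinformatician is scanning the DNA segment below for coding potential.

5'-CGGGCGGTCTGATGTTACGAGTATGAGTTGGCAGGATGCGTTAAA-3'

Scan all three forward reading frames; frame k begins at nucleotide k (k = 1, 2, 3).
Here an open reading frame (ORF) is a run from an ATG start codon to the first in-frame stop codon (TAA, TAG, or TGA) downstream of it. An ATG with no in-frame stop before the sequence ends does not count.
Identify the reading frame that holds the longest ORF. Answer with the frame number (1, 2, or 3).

Frame 1: CGG GCG GTC TGA TGT TAC GAG TAT GAG TTG GCA GGA TGC GTT AAA — no ATG→stop ORF.
Frame 2: GGG CGG TCT GAT GTT ACG AGT ATG AGT TGG CAG GAT GCG TTA — no ATG→stop ORF.
Frame 3: GGC GGT CTG ATG TTA CGA GTA TGA GTT GGC AGG ATG CGT TAA — ATG at 12, stop TGA at 24 → 15 nt; ATG at 36, stop TAA at 42 → 9 nt.
Longest ORF is 15 nt in frame 3 (positions 12–26).

3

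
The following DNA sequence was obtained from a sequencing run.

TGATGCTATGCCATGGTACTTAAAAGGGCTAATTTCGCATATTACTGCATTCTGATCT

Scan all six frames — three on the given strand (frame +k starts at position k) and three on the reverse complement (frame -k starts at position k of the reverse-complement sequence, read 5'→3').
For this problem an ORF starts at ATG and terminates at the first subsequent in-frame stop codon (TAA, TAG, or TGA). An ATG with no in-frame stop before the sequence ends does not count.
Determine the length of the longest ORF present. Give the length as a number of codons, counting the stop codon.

Reverse complement (5'→3'): AGATCAGAATGCAGTAATATGCGAAATTAGCCCTTTTAAGTACCATGGCATAGCATCA
Frame +1: TGA TGC TAT GCC ATG GTA CTT AAA AGG GCT AAT TTC GCA TAT TAC TGC ATT CTG ATC — no ATG→stop ORF.
Frame +2: GAT GCT ATG CCA TGG TAC TTA AAA GGG CTA ATT TCG CAT ATT ACT GCA TTC TGA TCT — ATG at 8, stop TGA at 53 → 48 nt.
Frame +3: ATG CTA TGC CAT GGT ACT TAA AAG GGC TAA TTT CGC ATA TTA CTG CAT TCT GAT — ATG at 3, stop TAA at 21 → 21 nt.
Frame -1: AGA TCA GAA TGC AGT AAT ATG CGA AAT TAG CCC TTT TAA GTA CCA TGG CAT AGC ATC — ATG at 19, stop TAG at 28 → 12 nt.
Frame -2: GAT CAG AAT GCA GTA ATA TGC GAA ATT AGC CCT TTT AAG TAC CAT GGC ATA GCA TCA — no ATG→stop ORF.
Frame -3: ATC AGA ATG CAG TAA TAT GCG AAA TTA GCC CTT TTA AGT ACC ATG GCA TAG CAT — ATG at 9, stop TAA at 15 → 9 nt; ATG at 45, stop TAG at 51 → 9 nt.
Longest: frame +2, positions 8–55, 48 nt = 16 codons = 15 aa. → 16 codons.

16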